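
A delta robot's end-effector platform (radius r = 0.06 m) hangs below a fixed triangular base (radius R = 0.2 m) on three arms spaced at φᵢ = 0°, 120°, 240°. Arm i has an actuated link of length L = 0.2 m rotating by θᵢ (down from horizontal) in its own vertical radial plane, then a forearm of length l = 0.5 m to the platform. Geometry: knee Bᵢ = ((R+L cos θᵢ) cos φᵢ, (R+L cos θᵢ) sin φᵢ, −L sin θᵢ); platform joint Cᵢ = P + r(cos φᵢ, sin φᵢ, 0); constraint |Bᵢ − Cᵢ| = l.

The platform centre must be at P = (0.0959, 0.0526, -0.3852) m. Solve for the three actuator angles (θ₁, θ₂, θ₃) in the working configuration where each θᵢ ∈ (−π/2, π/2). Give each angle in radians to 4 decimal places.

θ₁ = -0.2617, θ₂ = 0.1742, θ₃ = 0.5234

arm 1 (φ=0.0°): x'=0.0959, y'=0.0526
  A=0.0441, B=-0.3852, C=(l²−L²−A²−y'²−z²)/(2L)=0.1423
  √(A²+B²)=0.3877;  θ1 = -1.4568+1.1951 ≈ -0.2617
φ2=120.0° → target in arm frame (-0.0024, -0.1094)
  e−x'=0.1424;  (l²−L²−(e−x')²−y'²−z²)/2L = 0.0735
  θ2 = atan2(B,A) + arccos(C/0.4107) = 0.1742
φ3=240.0° → target in arm frame (-0.0935, 0.0568)
  A cos θ + B sin θ = C:  0.2335·cos θ + -0.3852·sin θ = 0.0097
  θ3 = atan2(B,A) + arccos(C/0.4504) = 0.5234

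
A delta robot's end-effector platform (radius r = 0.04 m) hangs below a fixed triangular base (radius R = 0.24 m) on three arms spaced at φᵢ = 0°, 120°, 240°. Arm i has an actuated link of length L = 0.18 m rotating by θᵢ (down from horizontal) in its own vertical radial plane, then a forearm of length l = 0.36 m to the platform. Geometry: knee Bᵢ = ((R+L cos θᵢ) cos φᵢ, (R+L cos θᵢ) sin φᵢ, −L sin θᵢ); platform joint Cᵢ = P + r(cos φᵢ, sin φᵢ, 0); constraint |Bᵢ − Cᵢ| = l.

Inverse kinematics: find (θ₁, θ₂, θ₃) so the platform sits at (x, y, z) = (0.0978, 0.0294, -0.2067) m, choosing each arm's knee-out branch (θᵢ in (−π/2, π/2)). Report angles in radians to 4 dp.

θ₁ = -0.0877, θ₂ = 0.8730, θ₃ = 1.1345

φ1=0.0° → target in arm frame (0.0978, 0.0294)
  A=0.1022, B=-0.2067, C=(l²−L²−A²−y'²−z²)/(2L)=0.1199
  √(A²+B²)=0.2306;  θ1 = -1.1116+1.0239 ≈ -0.0877
rotate P by −φ2: (-0.0234, -0.0994, -0.2067)
  A cos θ + B sin θ = C:  0.2234·cos θ + -0.2067·sin θ = -0.0148
  γ=atan2(-0.2067,0.2234)=-0.7465;  ψ=arccos(-0.0486)=1.6195;  θ2=γ+ψ≈0.8730
rotate P by −φ3: (-0.0744, 0.0700, -0.2067)
  A=0.2744, B=-0.2067, C=(l²−L²−A²−y'²−z²)/(2L)=-0.0714
  θ3 = atan2(B,A) + arccos(C/0.3435) = 1.1345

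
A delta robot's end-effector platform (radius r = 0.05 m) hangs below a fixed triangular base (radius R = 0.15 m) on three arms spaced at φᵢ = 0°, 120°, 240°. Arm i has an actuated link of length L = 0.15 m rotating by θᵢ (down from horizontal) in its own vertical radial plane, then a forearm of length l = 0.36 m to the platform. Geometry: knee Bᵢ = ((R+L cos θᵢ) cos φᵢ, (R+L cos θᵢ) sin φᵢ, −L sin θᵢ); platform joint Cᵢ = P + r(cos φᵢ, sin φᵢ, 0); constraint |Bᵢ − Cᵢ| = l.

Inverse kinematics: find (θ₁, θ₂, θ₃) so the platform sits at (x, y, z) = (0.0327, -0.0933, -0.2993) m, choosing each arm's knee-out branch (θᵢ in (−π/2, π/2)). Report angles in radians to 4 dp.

φ1=0.0° → target in arm frame (0.0327, -0.0933)
  A cos θ + B sin θ = C:  0.0673·cos θ + -0.2993·sin θ = 0.0143
  γ=atan2(-0.2993,0.0673)=-1.3496;  ψ=arccos(0.0466)=1.5242;  θ1=γ+ψ≈0.1746
rotate P by −φ2: (-0.0972, 0.0183, -0.2993)
  e−x'=0.1972;  (l²−L²−(e−x')²−y'²−z²)/2L = -0.0723
  γ=atan2(-0.2993,0.1972)=-0.9883;  ψ=arccos(-0.2017)=1.7739;  θ2=γ+ψ≈0.7855
φ3=240.0° → target in arm frame (0.0645, 0.0750)
  e−x'=0.0355;  (l²−L²−(e−x')²−y'²−z²)/2L = 0.0355
  γ=atan2(-0.2993,0.0355)=-1.4526;  ψ=arccos(0.1176)=1.4529;  θ3=γ+ψ≈0.0003

θ₁ = 0.1746, θ₂ = 0.7855, θ₃ = 0.0003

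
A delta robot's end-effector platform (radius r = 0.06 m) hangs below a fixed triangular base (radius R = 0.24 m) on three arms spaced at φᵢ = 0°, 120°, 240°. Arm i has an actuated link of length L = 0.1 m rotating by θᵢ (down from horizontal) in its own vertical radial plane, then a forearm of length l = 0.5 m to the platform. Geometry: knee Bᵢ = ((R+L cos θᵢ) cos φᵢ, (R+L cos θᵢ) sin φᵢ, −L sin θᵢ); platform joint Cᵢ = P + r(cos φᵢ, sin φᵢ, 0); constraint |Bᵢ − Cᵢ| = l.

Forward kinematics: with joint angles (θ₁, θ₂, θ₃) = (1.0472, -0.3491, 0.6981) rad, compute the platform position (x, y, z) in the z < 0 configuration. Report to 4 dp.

(-0.1034, 0.1003, -0.4455)

S1 = (0.2300·cos0.0°, 0.2300·sin0.0°, -0.0866) = (0.2300, 0.0000, -0.0866)
φ2=120.0°: virtual centre (-0.1370, 0.2373, 0.0342), radius l
arm 3 at φ=240.0°: e+L cos θ3 = 0.2566;  S3 = (-0.1283, -0.2222, -0.0643)
subtract pairs → two planes through P
linear system: -0.7340x+0.4745y = 0.0158−0.2416z; -0.7166x+-0.4445y = 0.0096−0.0447z
Cramer: x(z) = -0.0174+0.1930z;  y(z) = 0.0065-0.2107z
sphere 1 gives Az²+Bz+C=0 with A=1.0816, B=0.0750, C=-0.1813;  B²−4AC=0.7899;  roots -0.4455, 0.3762;  negative root z = -0.4455
x = -0.1034, y = 0.1003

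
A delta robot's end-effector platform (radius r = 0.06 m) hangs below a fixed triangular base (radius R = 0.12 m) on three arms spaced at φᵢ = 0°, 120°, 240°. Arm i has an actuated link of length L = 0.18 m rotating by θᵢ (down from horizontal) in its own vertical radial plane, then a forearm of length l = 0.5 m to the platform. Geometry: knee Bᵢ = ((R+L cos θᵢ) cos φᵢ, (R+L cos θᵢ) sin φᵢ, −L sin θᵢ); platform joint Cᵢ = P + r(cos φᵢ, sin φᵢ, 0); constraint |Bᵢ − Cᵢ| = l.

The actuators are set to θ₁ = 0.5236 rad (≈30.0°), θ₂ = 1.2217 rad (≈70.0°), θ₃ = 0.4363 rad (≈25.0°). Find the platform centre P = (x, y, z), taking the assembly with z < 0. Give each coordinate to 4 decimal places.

centre 1 = (0.2159·cos0.0°, 0.2159·sin0.0°, -0.0900) = (0.2159, 0.0000, -0.0900)
φ2=120.0°: virtual centre (-0.0608, 0.1053, -0.1691), radius l
arm 3 at φ=240.0°: (R−r)+L cos θ3 = 0.2231;  centre 3 = (-0.1116, -0.1932, -0.0761)
|centre ₂|²−|centre ₁|² = -0.0113;  |centre ₃|²−|centre ₁|² = 0.0009
[-0.5533 0.2106 -0.1583]·P = -0.0113;  [-0.6549 -0.3865 0.0279]·P = 0.0009
Cramer: x(z) = 0.0119-0.1572z;  y(z) = -0.0224+0.3385z
sphere 1 gives Az²+Bz+C=0 with A=1.1393, B=0.2289, C=-0.1998;  B²−4AC=0.9629;  roots -0.5311, 0.3302;  negative root z = -0.5311
x = 0.0954, y = -0.2022

(0.0954, -0.2022, -0.5311)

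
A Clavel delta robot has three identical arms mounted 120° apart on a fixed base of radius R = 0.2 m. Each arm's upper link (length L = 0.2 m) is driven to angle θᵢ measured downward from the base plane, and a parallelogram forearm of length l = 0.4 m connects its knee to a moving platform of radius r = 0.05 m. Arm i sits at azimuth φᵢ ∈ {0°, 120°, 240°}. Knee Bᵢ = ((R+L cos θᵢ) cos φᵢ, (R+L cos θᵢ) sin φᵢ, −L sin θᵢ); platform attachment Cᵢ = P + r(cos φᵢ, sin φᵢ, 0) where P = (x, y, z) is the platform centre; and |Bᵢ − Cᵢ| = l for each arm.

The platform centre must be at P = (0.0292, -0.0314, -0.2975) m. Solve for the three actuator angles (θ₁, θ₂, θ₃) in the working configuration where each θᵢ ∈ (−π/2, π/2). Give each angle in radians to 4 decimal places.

arm 1 (φ=0.0°): x'=0.0292, y'=-0.0314
  e−x'=0.1208;  (l²−L²−(e−x')²−y'²−z²)/2L = 0.0398
  γ=atan2(-0.2975,0.1208)=-1.1851;  ψ=arccos(0.1239)=1.4466;  θ1=γ+ψ≈0.2615
φ2=120.0° → target in arm frame (-0.0418, -0.0096)
  e−x'=0.1918;  (l²−L²−(e−x')²−y'²−z²)/2L = -0.0135
  γ=atan2(-0.2975,0.1918)=-0.9982;  ψ=arccos(-0.0380)=1.6088;  θ2=γ+ψ≈0.6107
arm 3 (φ=240.0°): x'=0.0126, y'=0.0410
  e−x'=0.1374;  (l²−L²−(e−x')²−y'²−z²)/2L = 0.0273
  θ3 = atan2(B,A) + arccos(C/0.3277) = 0.3492

θ₁ = 0.2615, θ₂ = 0.6107, θ₃ = 0.3492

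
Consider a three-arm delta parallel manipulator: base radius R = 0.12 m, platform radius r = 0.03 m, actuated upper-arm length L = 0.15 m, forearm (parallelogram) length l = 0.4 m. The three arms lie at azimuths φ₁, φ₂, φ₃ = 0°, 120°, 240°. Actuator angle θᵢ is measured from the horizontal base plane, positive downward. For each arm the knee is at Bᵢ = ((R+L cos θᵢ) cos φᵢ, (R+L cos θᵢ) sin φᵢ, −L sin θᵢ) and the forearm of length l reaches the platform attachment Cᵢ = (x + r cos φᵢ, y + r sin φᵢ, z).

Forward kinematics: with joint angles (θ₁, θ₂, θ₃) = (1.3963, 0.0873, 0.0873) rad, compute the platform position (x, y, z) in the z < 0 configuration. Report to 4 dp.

arm 1 at φ=0.0°: ρ1 = 0.1160;  centre 1 = (0.1160, 0.0000, -0.1477)
φ2=120.0°: virtual centre (-0.1197, 0.2074, -0.0131), radius l
centre 3 = (0.2394·cos240.0°, 0.2394·sin240.0°, -0.0131) = (-0.1197, -0.2074, -0.0131)
eliminate P² terms by subtracting sphere 1 from 2 and 3
linear system: -0.4715x+0.4147y = 0.0222−0.2693z; -0.4715x+-0.4147y = 0.0222−0.2693z
Cramer: x(z) = -0.0471+0.5711z;  y(z) = 0.0000-0.0000z
quadratic in z: (1.3262)z²+(0.1091)z+(-0.1116)=0, √Δ=0.7770 → z ∈ {-0.3341, 0.2518}; z = -0.3341 (taking z<0)
x = -0.2379, y = 0.0000

(-0.2379, 0.0000, -0.3341)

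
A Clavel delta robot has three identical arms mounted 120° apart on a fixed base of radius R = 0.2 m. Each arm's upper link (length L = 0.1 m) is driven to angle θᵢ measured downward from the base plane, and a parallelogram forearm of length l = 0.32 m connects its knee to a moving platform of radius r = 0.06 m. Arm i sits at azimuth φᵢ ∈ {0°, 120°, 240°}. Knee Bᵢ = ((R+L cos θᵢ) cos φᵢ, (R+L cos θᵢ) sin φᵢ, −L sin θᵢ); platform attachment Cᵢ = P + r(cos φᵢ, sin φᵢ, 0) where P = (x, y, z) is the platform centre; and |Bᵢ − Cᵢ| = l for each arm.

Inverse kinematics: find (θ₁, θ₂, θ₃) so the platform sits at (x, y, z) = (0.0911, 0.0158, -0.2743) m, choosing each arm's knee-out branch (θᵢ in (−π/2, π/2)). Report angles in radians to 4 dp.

φ1=0.0° → target in arm frame (0.0911, 0.0158)
  A cos θ + B sin θ = C:  0.0489·cos θ + -0.2743·sin θ = 0.0726
  γ=atan2(-0.2743,0.0489)=-1.3944;  ψ=arccos(0.2605)=1.3072;  θ1=γ+ψ≈-0.0872
rotate P by −φ2: (-0.0319, -0.0868, -0.2743)
  e−x'=0.1719;  (l²−L²−(e−x')²−y'²−z²)/2L = -0.0996
  √(A²+B²)=0.3237;  θ2 = -1.0111+1.8834 ≈ 0.8724
φ3=240.0° → target in arm frame (-0.0592, 0.0710)
  e−x'=0.1992;  (l²−L²−(e−x')²−y'²−z²)/2L = -0.1379
  √(A²+B²)=0.3390;  θ3 = -0.9426+1.9896 ≈ 1.0470

θ₁ = -0.0872, θ₂ = 0.8724, θ₃ = 1.0470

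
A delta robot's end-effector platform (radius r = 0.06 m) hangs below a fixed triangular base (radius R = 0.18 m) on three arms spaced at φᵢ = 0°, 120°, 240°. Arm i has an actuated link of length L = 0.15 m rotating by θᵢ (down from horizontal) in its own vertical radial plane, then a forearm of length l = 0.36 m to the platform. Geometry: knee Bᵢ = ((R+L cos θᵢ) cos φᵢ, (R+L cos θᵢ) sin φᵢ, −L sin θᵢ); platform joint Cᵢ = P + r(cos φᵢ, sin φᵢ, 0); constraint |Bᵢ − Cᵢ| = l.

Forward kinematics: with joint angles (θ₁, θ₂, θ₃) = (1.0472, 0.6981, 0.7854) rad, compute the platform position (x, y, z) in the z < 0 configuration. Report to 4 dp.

(-0.0499, 0.0116, -0.3935)

arm 1 at φ=0.0°: ρ1 = 0.1950;  O1 = (0.1950, 0.0000, -0.1299)
arm 2 at φ=120.0°: ρ2 = 0.2349;  O2 = (-0.1175, 0.2034, -0.0964)
φ3=240.0°: virtual centre (-0.1130, -0.1958, -0.1061), radius l
subtract pairs → two planes through P
plane₁₂: -0.6249x+0.4069y+0.0670z = 0.0096
det = 0.4953;  x = -0.0137+0.0921z,  y = 0.0025+-0.0232z
into |P−O₁|² = l²: 1.0090z² + 0.2212z + -0.0692 = 0;  Δ = 0.3281;  z = -0.3935 or 0.1742 → z<0 root = -0.3935
x = -0.0499, y = 0.0116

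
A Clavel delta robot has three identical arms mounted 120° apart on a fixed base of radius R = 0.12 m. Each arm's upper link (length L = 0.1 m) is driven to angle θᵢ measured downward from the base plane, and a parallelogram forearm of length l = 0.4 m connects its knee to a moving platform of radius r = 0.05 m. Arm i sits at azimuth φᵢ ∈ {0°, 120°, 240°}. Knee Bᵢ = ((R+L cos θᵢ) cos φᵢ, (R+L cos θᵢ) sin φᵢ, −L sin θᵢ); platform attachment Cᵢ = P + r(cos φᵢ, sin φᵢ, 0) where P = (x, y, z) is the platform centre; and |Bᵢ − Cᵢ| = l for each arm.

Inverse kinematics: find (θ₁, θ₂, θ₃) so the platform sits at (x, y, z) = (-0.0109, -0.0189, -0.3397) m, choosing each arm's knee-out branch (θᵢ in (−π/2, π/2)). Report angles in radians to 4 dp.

θ₁ = -0.1741, θ₂ = -0.1740, θ₃ = -0.3489

arm 1 (φ=0.0°): x'=-0.0109, y'=-0.0189
  A=0.0809, B=-0.3397, C=(l²−L²−A²−y'²−z²)/(2L)=0.1385
  √(A²+B²)=0.3492;  θ1 = -1.3370+1.1629 ≈ -0.1741
arm 2 (φ=120.0°): x'=-0.0109, y'=0.0189
  A cos θ + B sin θ = C:  0.0809·cos θ + -0.3397·sin θ = 0.1385
  γ=atan2(-0.3397,0.0809)=-1.3370;  ψ=arccos(0.3966)=1.1630;  θ2=γ+ψ≈-0.1740
arm 3 (φ=240.0°): x'=0.0218, y'=0.0000
  A=0.0482, B=-0.3397, C=(l²−L²−A²−y'²−z²)/(2L)=0.1614
  √(A²+B²)=0.3431;  θ3 = -1.4299+1.0810 ≈ -0.3489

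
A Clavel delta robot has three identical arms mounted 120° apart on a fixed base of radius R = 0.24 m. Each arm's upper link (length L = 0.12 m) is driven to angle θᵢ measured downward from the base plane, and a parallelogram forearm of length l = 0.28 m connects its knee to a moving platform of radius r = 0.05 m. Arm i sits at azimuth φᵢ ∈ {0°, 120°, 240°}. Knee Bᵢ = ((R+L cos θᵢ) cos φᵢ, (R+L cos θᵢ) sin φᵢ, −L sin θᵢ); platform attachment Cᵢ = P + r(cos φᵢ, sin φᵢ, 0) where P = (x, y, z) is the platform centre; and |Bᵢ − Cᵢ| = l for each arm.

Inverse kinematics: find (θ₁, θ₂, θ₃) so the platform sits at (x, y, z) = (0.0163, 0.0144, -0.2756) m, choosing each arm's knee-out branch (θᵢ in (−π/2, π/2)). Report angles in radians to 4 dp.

φ1=0.0° → target in arm frame (0.0163, 0.0144)
  e−x'=0.1737;  (l²−L²−(e−x')²−y'²−z²)/2L = -0.1764
  γ=atan2(-0.2756,0.1737)=-1.0084;  ψ=arccos(-0.5415)=2.1430;  θ1=γ+ψ≈1.1346
arm 2 (φ=120.0°): x'=0.0043, y'=-0.0213
  e−x'=0.1857;  (l²−L²−(e−x')²−y'²−z²)/2L = -0.1954
  θ2 = atan2(B,A) + arccos(C/0.3323) = 1.2213
φ3=240.0° → target in arm frame (-0.0206, 0.0069)
  e−x'=0.2106;  (l²−L²−(e−x')²−y'²−z²)/2L = -0.2349
  θ3 = atan2(B,A) + arccos(C/0.3469) = 1.3963

θ₁ = 1.1346, θ₂ = 1.2213, θ₃ = 1.3963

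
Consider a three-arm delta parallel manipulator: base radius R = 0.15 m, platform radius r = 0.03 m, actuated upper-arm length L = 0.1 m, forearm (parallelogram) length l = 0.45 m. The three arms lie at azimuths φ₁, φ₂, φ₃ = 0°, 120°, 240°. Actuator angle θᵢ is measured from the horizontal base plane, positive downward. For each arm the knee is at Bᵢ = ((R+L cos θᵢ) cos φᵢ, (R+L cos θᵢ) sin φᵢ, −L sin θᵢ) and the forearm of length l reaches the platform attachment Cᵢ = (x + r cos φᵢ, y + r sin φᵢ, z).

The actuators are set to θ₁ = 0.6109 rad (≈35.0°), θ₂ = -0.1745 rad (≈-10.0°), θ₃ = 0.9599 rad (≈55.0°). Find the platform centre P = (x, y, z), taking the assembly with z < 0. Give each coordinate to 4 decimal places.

φ1=0.0°: virtual centre (0.2019, 0.0000, -0.0574), radius l
arm 2 at φ=120.0°: (R−r)+L cos θ2 = 0.2185;  centre 2 = (-0.1092, 0.1892, 0.0174)
arm 3 at φ=240.0°: (R−r)+L cos θ3 = 0.1774;  centre 3 = (-0.0887, -0.1536, -0.0819)
|centre ₂|²−|centre ₁|² = 0.0040;  |centre ₃|²−|centre ₁|² = -0.0059
plane₁₂: -0.6223x+0.3784y+0.1494z = 0.0040
det = 0.4111;  x = 0.0025+0.0665z,  y = 0.0145+-0.2856z
quadratic in z: (1.0860)z²+(0.0799)z+(-0.1592)=0, √Δ=0.8355 → z ∈ {-0.4214, 0.3479}; z = -0.4214 (taking z<0)
x = -0.0256, y = 0.1349

(-0.0256, 0.1349, -0.4214)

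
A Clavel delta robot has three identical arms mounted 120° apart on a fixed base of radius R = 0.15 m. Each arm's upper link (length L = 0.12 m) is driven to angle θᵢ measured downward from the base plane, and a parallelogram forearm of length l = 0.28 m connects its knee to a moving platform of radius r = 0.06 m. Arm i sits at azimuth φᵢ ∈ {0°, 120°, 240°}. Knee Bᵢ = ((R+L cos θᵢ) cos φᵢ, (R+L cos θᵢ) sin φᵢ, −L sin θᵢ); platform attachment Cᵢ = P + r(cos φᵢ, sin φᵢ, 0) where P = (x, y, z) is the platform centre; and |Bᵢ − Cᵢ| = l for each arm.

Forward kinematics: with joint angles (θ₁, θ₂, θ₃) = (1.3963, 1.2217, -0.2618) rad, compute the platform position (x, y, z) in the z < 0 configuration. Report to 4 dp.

(-0.1019, -0.1307, -0.2449)

centre 1 = (0.1108·cos0.0°, 0.1108·sin0.0°, -0.1182) = (0.1108, 0.0000, -0.1182)
φ2=120.0°: virtual centre (-0.0655, 0.1135, -0.1128), radius l
φ3=240.0°: virtual centre (-0.1030, -0.1783, 0.0311), radius l
subtract pairs → two planes through P
[-0.3527 0.2270 0.0108]·P = 0.0036;  [-0.4276 -0.3566 0.2985]·P = 0.0171
det = 0.2228;  x = -0.0233+0.3213z,  y = -0.0201+0.4516z
sphere 1 gives Az²+Bz+C=0 with A=1.3072, B=0.1320, C=-0.0461;  B²−4AC=0.2582;  roots -0.2449, 0.1439;  negative root z = -0.2449
x = -0.1019, y = -0.1307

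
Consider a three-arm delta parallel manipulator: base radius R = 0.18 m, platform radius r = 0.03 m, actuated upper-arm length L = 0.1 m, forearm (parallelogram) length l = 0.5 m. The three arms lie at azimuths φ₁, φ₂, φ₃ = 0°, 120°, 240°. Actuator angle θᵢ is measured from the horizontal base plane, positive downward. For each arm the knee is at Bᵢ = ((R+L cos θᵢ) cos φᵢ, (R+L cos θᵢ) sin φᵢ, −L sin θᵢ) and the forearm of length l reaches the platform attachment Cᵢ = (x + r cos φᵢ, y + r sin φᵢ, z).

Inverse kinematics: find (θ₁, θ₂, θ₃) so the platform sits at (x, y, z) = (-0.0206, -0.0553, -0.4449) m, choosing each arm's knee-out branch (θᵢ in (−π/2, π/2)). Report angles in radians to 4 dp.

φ1=0.0° → target in arm frame (-0.0206, -0.0553)
  e−x'=0.1706;  (l²−L²−(e−x')²−y'²−z²)/2L = 0.0495
  θ1 = atan2(B,A) + arccos(C/0.4765) = 0.2621
φ2=120.0° → target in arm frame (-0.0376, 0.0455)
  A cos θ + B sin θ = C:  0.1876·cos θ + -0.4449·sin θ = 0.0240
  γ=atan2(-0.4449,0.1876)=-1.1718;  ψ=arccos(0.0498)=1.5210;  θ2=γ+ψ≈0.3493
φ3=240.0° → target in arm frame (0.0582, 0.0098)
  e−x'=0.0918;  (l²−L²−(e−x')²−y'²−z²)/2L = 0.1677
  θ3 = atan2(B,A) + arccos(C/0.4543) = -0.1746

θ₁ = 0.2621, θ₂ = 0.3493, θ₃ = -0.1746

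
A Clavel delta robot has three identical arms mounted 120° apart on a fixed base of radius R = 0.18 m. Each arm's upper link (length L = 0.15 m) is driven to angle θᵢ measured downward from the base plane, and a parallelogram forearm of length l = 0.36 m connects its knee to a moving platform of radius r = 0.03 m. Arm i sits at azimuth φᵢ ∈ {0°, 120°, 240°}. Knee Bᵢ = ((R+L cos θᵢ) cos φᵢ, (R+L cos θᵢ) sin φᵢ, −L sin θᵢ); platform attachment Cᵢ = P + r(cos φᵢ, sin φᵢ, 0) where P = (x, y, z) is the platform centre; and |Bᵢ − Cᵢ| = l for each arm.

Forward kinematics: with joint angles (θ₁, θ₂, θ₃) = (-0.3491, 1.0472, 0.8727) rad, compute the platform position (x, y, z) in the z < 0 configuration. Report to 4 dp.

φ1=0.0°: virtual centre (0.2910, 0.0000, 0.0513), radius l
centre 2 = (0.2250·cos120.0°, 0.2250·sin120.0°, -0.1299) = (-0.1125, 0.1949, -0.1299)
centre 3 = (0.2464·cos240.0°, 0.2464·sin240.0°, -0.1149) = (-0.1232, -0.2134, -0.1149)
eliminate P² terms by subtracting sphere 1 from 2 and 3
plane₁₂: -0.8069x+0.3897y+-0.3624z = -0.0198
det = 0.6672;  x = 0.0205+-0.4260z,  y = -0.0084+0.0479z
into |P−centre ₁|² = l²: 1.1838z² + 0.1270z + -0.0537 = 0;  Δ = 0.2706;  z = -0.2734 or 0.1660 → z<0 root = -0.2734
x = 0.1369, y = -0.0215

(0.1369, -0.0215, -0.2734)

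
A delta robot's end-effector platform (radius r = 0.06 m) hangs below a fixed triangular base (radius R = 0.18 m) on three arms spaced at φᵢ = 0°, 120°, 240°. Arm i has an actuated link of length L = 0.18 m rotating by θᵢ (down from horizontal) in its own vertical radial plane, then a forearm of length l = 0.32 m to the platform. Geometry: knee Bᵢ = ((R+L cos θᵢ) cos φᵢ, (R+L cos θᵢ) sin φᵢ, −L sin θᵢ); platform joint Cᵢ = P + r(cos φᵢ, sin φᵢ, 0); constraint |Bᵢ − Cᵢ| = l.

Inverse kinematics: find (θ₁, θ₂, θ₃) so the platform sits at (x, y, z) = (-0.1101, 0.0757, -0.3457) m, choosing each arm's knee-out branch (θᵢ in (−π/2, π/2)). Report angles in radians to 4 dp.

θ₁ = 1.3963, θ₂ = 0.4365, θ₃ = 1.0472

φ1=0.0° → target in arm frame (-0.1101, 0.0757)
  A cos θ + B sin θ = C:  0.2301·cos θ + -0.3457·sin θ = -0.3005
  θ1 = atan2(B,A) + arccos(C/0.4153) = 1.3963
φ2=120.0° → target in arm frame (0.1206, 0.0575)
  e−x'=-0.0006;  (l²−L²−(e−x')²−y'²−z²)/2L = -0.1467
  γ=atan2(-0.3457,-0.0006)=-1.5726;  ψ=arccos(-0.4244)=2.0091;  θ2=γ+ψ≈0.4365
φ3=240.0° → target in arm frame (-0.0105, -0.1332)
  A=0.1305, B=-0.3457, C=(l²−L²−A²−y'²−z²)/(2L)=-0.2341
  θ3 = atan2(B,A) + arccos(C/0.3695) = 1.0472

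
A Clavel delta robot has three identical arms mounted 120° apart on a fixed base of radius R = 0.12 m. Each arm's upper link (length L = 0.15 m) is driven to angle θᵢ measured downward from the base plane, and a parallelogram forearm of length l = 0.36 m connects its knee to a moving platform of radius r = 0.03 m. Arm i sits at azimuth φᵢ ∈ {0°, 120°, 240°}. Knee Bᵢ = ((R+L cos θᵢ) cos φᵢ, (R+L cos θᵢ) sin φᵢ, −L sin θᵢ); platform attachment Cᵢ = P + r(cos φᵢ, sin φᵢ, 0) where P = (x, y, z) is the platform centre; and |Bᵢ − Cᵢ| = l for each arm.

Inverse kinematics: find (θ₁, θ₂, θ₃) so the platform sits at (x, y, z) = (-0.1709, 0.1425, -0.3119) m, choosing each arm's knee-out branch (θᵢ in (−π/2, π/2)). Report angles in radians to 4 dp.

θ₁ = 1.3963, θ₂ = -0.2620, θ₃ = 0.9599

arm 1 (φ=0.0°): x'=-0.1709, y'=0.1425
  A cos θ + B sin θ = C:  0.2609·cos θ + -0.3119·sin θ = -0.2619
  γ=atan2(-0.3119,0.2609)=-0.8742;  ψ=arccos(-0.6440)=2.2705;  θ1=γ+ψ≈1.3963
arm 2 (φ=120.0°): x'=0.2089, y'=0.0768
  A=-0.1189, B=-0.3119, C=(l²−L²−A²−y'²−z²)/(2L)=-0.0340
  γ=atan2(-0.3119,-0.1189)=-1.9349;  ψ=arccos(-0.1019)=1.6728;  θ2=γ+ψ≈-0.2620
arm 3 (φ=240.0°): x'=-0.0380, y'=-0.2193
  A=0.1280, B=-0.3119, C=(l²−L²−A²−y'²−z²)/(2L)=-0.1821
  √(A²+B²)=0.3371;  θ3 = -1.1815+2.1414 ≈ 0.9599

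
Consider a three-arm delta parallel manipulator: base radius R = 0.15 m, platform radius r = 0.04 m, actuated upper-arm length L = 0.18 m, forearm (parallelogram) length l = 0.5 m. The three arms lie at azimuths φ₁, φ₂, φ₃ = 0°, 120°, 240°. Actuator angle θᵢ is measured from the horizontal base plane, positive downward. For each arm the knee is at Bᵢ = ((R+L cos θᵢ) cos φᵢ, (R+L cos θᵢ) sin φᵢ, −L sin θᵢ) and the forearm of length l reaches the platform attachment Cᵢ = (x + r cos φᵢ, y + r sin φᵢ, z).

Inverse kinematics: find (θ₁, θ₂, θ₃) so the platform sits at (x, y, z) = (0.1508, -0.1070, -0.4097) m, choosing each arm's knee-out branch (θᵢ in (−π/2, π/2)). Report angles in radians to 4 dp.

φ1=0.0° → target in arm frame (0.1508, -0.1070)
  e−x'=-0.0408;  (l²−L²−(e−x')²−y'²−z²)/2L = 0.1018
  √(A²+B²)=0.4117;  θ1 = -1.6701+1.3211 ≈ -0.3490
arm 2 (φ=120.0°): x'=-0.1681, y'=-0.0771
  A=0.2781, B=-0.4097, C=(l²−L²−A²−y'²−z²)/(2L)=-0.0931
  γ=atan2(-0.4097,0.2781)=-0.9745;  ψ=arccos(-0.1880)=1.7600;  θ2=γ+ψ≈0.7855
rotate P by −φ3: (0.0173, 0.1841, -0.4097)
  A cos θ + B sin θ = C:  0.0927·cos θ + -0.4097·sin θ = 0.0202
  θ3 = atan2(B,A) + arccos(C/0.4201) = 0.1746

θ₁ = -0.3490, θ₂ = 0.7855, θ₃ = 0.1746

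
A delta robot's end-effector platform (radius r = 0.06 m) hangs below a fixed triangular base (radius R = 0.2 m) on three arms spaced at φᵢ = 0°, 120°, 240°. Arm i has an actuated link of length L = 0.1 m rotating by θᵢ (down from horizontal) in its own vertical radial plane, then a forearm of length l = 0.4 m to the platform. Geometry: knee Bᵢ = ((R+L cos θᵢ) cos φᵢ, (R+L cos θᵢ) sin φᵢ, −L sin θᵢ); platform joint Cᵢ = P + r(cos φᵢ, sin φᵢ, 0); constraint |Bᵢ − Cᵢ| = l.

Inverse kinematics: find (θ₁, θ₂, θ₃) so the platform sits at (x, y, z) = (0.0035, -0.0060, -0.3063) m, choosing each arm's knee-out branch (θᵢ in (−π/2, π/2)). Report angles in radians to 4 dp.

θ₁ = -0.1743, θ₂ = -0.0868, θ₃ = -0.1739

arm 1 (φ=0.0°): x'=0.0035, y'=-0.0060
  A cos θ + B sin θ = C:  0.1365·cos θ + -0.3063·sin θ = 0.1876
  γ=atan2(-0.3063,0.1365)=-1.1516;  ψ=arccos(0.5593)=0.9772;  θ1=γ+ψ≈-0.1743
arm 2 (φ=120.0°): x'=-0.0069, y'=0.0000
  A cos θ + B sin θ = C:  0.1469·cos θ + -0.3063·sin θ = 0.1729
  θ2 = atan2(B,A) + arccos(C/0.3397) = -0.0868
rotate P by −φ3: (0.0034, 0.0060, -0.3063)
  A=0.1366, B=-0.3063, C=(l²−L²−A²−y'²−z²)/(2L)=0.1875
  √(A²+B²)=0.3354;  θ3 = -1.1514+0.9776 ≈ -0.1739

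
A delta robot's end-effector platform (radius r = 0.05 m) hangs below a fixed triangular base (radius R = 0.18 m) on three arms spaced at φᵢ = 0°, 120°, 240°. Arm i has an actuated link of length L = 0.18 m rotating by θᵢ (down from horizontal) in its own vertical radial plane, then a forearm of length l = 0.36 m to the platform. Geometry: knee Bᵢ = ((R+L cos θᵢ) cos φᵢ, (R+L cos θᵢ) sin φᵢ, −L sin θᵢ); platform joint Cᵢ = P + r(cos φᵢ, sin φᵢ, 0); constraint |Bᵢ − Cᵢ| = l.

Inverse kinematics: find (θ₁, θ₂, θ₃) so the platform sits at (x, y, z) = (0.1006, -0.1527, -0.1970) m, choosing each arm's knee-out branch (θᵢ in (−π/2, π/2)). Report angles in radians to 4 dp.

θ₁ = -0.3492, θ₂ = 1.3092, θ₃ = -0.1746

φ1=0.0° → target in arm frame (0.1006, -0.1527)
  A cos θ + B sin θ = C:  0.0294·cos θ + -0.1970·sin θ = 0.0950
  √(A²+B²)=0.1992;  θ1 = -1.4227+1.0735 ≈ -0.3492
rotate P by −φ2: (-0.1825, -0.0108, -0.1970)
  A=0.3125, B=-0.1970, C=(l²−L²−A²−y'²−z²)/(2L)=-0.1095
  θ2 = atan2(B,A) + arccos(C/0.3694) = 1.3092
arm 3 (φ=240.0°): x'=0.0819, y'=0.1635
  A cos θ + B sin θ = C:  0.0481·cos θ + -0.1970·sin θ = 0.0816
  √(A²+B²)=0.2028;  θ3 = -1.3315+1.1569 ≈ -0.1746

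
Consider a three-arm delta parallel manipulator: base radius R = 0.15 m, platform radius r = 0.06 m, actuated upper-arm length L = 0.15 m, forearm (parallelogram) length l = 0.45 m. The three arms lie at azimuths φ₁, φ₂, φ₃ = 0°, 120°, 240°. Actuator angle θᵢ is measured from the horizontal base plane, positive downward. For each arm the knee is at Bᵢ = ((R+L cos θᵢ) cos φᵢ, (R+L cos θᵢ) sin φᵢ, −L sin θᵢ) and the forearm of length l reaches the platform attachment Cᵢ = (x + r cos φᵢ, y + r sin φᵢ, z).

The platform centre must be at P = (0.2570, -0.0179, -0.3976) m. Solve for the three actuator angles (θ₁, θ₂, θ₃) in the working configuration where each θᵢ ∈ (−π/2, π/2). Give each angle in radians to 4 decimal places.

θ₁ = -0.3490, θ₂ = 1.1348, θ₃ = 1.0476

rotate P by −φ1: (0.2570, -0.0179, -0.3976)
  A=-0.1670, B=-0.3976, C=(l²−L²−A²−y'²−z²)/(2L)=-0.0210
  γ=atan2(-0.3976,-0.1670)=-1.9684;  ψ=arccos(-0.0487)=1.6195;  θ1=γ+ψ≈-0.3490
arm 2 (φ=120.0°): x'=-0.1440, y'=-0.2136
  A=0.2340, B=-0.3976, C=(l²−L²−A²−y'²−z²)/(2L)=-0.2616
  γ=atan2(-0.3976,0.2340)=-1.0388;  ψ=arccos(-0.5670)=2.1737;  θ2=γ+ψ≈1.1348
rotate P by −φ3: (-0.1130, 0.2315, -0.3976)
  A=0.2030, B=-0.3976, C=(l²−L²−A²−y'²−z²)/(2L)=-0.2430
  γ=atan2(-0.3976,0.2030)=-1.0987;  ψ=arccos(-0.5443)=2.1463;  θ3=γ+ψ≈1.0476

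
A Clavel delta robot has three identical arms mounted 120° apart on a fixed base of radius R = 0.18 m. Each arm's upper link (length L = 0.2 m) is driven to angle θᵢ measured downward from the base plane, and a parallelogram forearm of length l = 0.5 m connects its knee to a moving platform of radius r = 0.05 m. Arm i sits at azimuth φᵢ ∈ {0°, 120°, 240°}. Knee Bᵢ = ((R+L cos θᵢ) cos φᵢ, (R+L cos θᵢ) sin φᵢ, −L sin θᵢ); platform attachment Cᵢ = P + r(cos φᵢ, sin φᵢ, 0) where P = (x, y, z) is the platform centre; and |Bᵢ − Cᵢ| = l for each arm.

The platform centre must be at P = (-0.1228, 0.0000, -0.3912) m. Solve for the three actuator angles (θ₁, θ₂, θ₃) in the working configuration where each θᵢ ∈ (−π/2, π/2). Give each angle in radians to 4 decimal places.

θ₁ = 0.6110, θ₂ = -0.0871, θ₃ = -0.0871

rotate P by −φ1: (-0.1228, 0.0000, -0.3912)
  A cos θ + B sin θ = C:  0.2528·cos θ + -0.3912·sin θ = -0.0174
  √(A²+B²)=0.4658;  θ1 = -0.9971+1.6081 ≈ 0.6110
rotate P by −φ2: (0.0614, 0.1063, -0.3912)
  A cos θ + B sin θ = C:  0.0686·cos θ + -0.3912·sin θ = 0.1024
  θ2 = atan2(B,A) + arccos(C/0.3972) = -0.0871
rotate P by −φ3: (0.0614, -0.1063, -0.3912)
  A=0.0686, B=-0.3912, C=(l²−L²−A²−y'²−z²)/(2L)=0.1024
  θ3 = atan2(B,A) + arccos(C/0.3972) = -0.0871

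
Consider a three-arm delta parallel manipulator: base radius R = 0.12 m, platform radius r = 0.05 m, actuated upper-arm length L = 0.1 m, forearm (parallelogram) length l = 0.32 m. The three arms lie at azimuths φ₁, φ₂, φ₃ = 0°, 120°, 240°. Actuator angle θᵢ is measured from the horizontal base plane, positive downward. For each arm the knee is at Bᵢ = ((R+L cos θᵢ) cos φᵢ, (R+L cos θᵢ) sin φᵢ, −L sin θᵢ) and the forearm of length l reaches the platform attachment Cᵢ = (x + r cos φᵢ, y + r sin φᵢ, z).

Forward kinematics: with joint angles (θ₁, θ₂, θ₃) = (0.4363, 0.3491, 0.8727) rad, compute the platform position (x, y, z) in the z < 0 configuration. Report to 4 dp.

arm 1 at φ=0.0°: (R−r)+L cos θ1 = 0.1606;  S1 = (0.1606, 0.0000, -0.0423)
φ2=120.0°: virtual centre (-0.0820, 0.1420, -0.0342), radius l
arm 3 at φ=240.0°: (R−r)+L cos θ3 = 0.1343;  S3 = (-0.0671, -0.1163, -0.0766)
eliminate P² terms by subtracting sphere 1 from 2 and 3
linear system: -0.4852x+0.2840y = 0.0005−0.0161z; -0.4555x+-0.2326y = -0.0037−-0.0687z
det = 0.2422;  x = 0.0039+-0.0651z,  y = 0.0083+-0.1679z
sphere 1 gives Az²+Bz+C=0 with A=1.0324, B=0.1021, C=-0.0760;  B²−4AC=0.3242;  roots -0.3252, 0.2263;  negative root z = -0.3252
x = 0.0250, y = 0.0629

(0.0250, 0.0629, -0.3252)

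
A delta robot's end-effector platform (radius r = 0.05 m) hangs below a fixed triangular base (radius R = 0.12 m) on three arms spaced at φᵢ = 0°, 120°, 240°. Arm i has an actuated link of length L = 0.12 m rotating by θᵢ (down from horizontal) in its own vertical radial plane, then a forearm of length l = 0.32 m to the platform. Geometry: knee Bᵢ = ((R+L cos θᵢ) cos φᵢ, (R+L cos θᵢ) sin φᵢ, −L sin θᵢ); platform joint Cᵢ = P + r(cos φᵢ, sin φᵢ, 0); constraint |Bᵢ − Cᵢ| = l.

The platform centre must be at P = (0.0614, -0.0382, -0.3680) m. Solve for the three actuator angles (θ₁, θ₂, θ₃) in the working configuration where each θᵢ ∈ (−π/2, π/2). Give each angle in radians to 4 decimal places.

θ₁ = 0.6107, θ₂ = 1.1346, θ₃ = 0.8726

arm 1 (φ=0.0°): x'=0.0614, y'=-0.0382
  e−x'=0.0086;  (l²−L²−(e−x')²−y'²−z²)/2L = -0.2040
  θ1 = atan2(B,A) + arccos(C/0.3681) = 0.6107
φ2=120.0° → target in arm frame (-0.0638, -0.0341)
  A cos θ + B sin θ = C:  0.1338·cos θ + -0.3680·sin θ = -0.2770
  θ2 = atan2(B,A) + arccos(C/0.3916) = 1.1346
φ3=240.0° → target in arm frame (0.0024, 0.0723)
  e−x'=0.0676;  (l²−L²−(e−x')²−y'²−z²)/2L = -0.2384
  θ3 = atan2(B,A) + arccos(C/0.3742) = 0.8726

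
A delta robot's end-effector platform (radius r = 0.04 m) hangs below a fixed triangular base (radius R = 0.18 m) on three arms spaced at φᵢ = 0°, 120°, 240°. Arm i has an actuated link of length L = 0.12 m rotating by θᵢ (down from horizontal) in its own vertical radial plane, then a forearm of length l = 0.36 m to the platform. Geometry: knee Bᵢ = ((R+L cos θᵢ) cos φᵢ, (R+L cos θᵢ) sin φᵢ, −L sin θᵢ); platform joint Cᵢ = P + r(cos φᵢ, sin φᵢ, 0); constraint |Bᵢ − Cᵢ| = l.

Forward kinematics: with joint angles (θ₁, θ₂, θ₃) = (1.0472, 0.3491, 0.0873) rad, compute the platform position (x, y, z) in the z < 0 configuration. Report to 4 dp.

arm 1 at φ=0.0°: (R−r)+L cos θ1 = 0.2000;  O1 = (0.2000, 0.0000, -0.1039)
arm 2 at φ=120.0°: (R−r)+L cos θ2 = 0.2528;  O2 = (-0.1264, 0.2189, -0.0410)
φ3=240.0°: virtual centre (-0.1298, -0.2248, -0.0105), radius l
|O₂|²−|O₁|² = 0.0148;  |O₃|²−|O₁|² = 0.0167
[-0.6528 0.4378 0.1258]·P = 0.0148;  [-0.6595 -0.4495 0.1869]·P = 0.0167
det = 0.5822;  x = -0.0239+0.2377z,  y = -0.0020+0.0671z
sphere 1 gives Az²+Bz+C=0 with A=1.0610, B=0.1011, C=-0.0686;  B²−4AC=0.3016;  roots -0.3064, 0.2111;  negative root z = -0.3064
x = -0.0968, y = -0.0225

(-0.0968, -0.0225, -0.3064)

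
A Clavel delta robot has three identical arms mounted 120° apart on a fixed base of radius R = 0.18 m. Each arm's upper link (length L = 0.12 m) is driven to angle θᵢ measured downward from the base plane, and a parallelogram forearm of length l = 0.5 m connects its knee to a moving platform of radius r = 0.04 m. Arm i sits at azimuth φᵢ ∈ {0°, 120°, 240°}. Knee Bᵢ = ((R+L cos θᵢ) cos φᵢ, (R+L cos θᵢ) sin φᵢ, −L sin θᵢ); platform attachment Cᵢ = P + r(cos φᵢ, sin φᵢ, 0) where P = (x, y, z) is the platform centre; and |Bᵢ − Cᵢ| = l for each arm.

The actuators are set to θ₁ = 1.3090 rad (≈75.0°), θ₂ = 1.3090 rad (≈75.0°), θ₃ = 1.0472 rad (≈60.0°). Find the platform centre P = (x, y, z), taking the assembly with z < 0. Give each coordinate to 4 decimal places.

(-0.0192, -0.0333, -0.5771)

arm 1 at φ=0.0°: ρ1 = 0.1711;  O1 = (0.1711, 0.0000, -0.1159)
O2 = (0.1711·cos120.0°, 0.1711·sin120.0°, -0.1159) = (-0.0855, 0.1481, -0.1159)
arm 3 at φ=240.0°: ρ3 = 0.2000;  O3 = (-0.1000, -0.1732, -0.1039)
|O₂|²−|O₁|² = 0.0000;  |O₃|²−|O₁|² = 0.0081
plane₁₂: -0.5132x+0.2963y+0.0000z = 0.0000
Cramer: x(z) = -0.0071+0.0210z;  y(z) = -0.0123+0.0364z
quadratic in z: (1.0018)z²+(0.2234)z+(-0.2047)=0, √Δ=0.9328 → z ∈ {-0.5771, 0.3540}; z = -0.5771 (taking z<0)
x = -0.0192, y = -0.0333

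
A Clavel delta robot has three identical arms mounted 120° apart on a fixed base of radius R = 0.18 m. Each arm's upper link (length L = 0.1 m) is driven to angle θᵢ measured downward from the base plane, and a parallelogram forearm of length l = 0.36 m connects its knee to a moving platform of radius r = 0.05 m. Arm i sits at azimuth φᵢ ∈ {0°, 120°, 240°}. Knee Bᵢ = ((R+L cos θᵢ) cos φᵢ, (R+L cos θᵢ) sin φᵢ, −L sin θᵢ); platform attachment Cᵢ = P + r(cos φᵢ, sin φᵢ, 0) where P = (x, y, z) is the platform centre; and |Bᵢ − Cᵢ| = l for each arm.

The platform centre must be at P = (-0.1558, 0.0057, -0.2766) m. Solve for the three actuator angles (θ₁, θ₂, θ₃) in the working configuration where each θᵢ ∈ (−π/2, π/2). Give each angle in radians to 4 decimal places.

θ₁ = 1.3087, θ₂ = -0.2617, θ₃ = -0.1749

arm 1 (φ=0.0°): x'=-0.1558, y'=0.0057
  A cos θ + B sin θ = C:  0.2858·cos θ + -0.2766·sin θ = -0.1931
  √(A²+B²)=0.3977;  θ1 = -0.7690+2.0778 ≈ 1.3087
rotate P by −φ2: (0.0828, 0.1321, -0.2766)
  e−x'=0.0472;  (l²−L²−(e−x')²−y'²−z²)/2L = 0.1171
  θ2 = atan2(B,A) + arccos(C/0.2806) = -0.2617
φ3=240.0° → target in arm frame (0.0730, -0.1378)
  A=0.0570, B=-0.2766, C=(l²−L²−A²−y'²−z²)/(2L)=0.1043
  √(A²+B²)=0.2824;  θ3 = -1.3674+1.1926 ≈ -0.1749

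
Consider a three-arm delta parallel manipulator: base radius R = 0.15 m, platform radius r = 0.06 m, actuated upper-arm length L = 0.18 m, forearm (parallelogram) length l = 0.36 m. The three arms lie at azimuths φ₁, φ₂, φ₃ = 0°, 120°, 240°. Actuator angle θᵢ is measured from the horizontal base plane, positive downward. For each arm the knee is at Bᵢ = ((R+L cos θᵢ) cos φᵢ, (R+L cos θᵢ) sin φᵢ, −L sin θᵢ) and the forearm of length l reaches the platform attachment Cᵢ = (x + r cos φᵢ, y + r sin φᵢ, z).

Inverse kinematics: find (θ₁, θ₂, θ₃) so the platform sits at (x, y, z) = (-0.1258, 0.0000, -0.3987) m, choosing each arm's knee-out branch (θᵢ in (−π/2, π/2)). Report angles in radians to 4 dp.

θ₁ = 1.2219, θ₂ = 0.6111, θ₃ = 0.6111

φ1=0.0° → target in arm frame (-0.1258, 0.0000)
  A=0.2158, B=-0.3987, C=(l²−L²−A²−y'²−z²)/(2L)=-0.3009
  √(A²+B²)=0.4534;  θ1 = -1.0747+2.2966 ≈ 1.2219
arm 2 (φ=120.0°): x'=0.0629, y'=0.1089
  A=0.0271, B=-0.3987, C=(l²−L²−A²−y'²−z²)/(2L)=-0.2066
  √(A²+B²)=0.3996;  θ2 = -1.5029+2.1140 ≈ 0.6111
rotate P by −φ3: (0.0629, -0.1089, -0.3987)
  e−x'=0.0271;  (l²−L²−(e−x')²−y'²−z²)/2L = -0.2066
  θ3 = atan2(B,A) + arccos(C/0.3996) = 0.6111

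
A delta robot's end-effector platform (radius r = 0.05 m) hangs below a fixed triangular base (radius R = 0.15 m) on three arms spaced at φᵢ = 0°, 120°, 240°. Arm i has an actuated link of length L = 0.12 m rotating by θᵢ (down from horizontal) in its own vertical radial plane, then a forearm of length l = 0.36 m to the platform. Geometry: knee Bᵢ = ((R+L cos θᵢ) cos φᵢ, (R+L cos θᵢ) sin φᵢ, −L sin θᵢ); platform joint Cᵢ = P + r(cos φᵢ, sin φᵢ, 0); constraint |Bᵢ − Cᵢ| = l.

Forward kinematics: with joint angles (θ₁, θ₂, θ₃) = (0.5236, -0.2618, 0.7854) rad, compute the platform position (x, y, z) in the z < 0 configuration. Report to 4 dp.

(-0.0278, 0.1118, -0.3118)

O1 = (0.2039·cos0.0°, 0.2039·sin0.0°, -0.0600) = (0.2039, 0.0000, -0.0600)
φ2=120.0°: virtual centre (-0.1080, 0.1870, 0.0311), radius l
arm 3 at φ=240.0°: ρ3 = 0.1849;  O3 = (-0.0924, -0.1601, -0.0849)
|O₂|²−|O₁|² = 0.0024;  |O₃|²−|O₁|² = -0.0038
[-0.6238 0.3740 0.1821]·P = 0.0024;  [-0.5927 -0.3202 -0.0497]·P = -0.0038
det = 0.4214;  x = 0.0016+0.0943z,  y = 0.0090+-0.3298z
into |P−O₁|² = l²: 1.1176z² + 0.0759z + -0.0850 = 0;  Δ = 0.3856;  z = -0.3118 or 0.2439 → z<0 root = -0.3118
x = -0.0278, y = 0.1118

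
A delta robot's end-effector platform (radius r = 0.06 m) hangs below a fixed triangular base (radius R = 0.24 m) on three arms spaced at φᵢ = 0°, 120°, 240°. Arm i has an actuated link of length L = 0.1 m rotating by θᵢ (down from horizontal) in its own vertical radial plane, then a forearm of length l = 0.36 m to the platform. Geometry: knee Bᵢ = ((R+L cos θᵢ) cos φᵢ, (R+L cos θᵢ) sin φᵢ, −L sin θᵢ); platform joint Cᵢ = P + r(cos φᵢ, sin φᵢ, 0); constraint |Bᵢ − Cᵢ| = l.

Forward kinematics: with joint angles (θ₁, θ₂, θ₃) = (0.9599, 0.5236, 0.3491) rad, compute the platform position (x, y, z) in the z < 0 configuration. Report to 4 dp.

O1 = (0.2374·cos0.0°, 0.2374·sin0.0°, -0.0819) = (0.2374, 0.0000, -0.0819)
arm 2 at φ=120.0°: (R−r)+L cos θ2 = 0.2666;  O2 = (-0.1333, 0.2309, -0.0500)
O3 = (0.2740·cos240.0°, 0.2740·sin240.0°, -0.0342) = (-0.1370, -0.2373, -0.0342)
|O₂|²−|O₁|² = 0.0105;  |O₃|²−|O₁|² = 0.0132
plane₁₂: -0.7413x+0.4618y+0.0638z = 0.0105
det = 0.6975;  x = -0.0159+0.1066z,  y = -0.0027+0.0329z
into |P−O₁|² = l²: 1.0124z² + 0.1097z + -0.0587 = 0;  Δ = 0.2499;  z = -0.3011 or 0.1927 → z<0 root = -0.3011
x = -0.0480, y = -0.0126

(-0.0480, -0.0126, -0.3011)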